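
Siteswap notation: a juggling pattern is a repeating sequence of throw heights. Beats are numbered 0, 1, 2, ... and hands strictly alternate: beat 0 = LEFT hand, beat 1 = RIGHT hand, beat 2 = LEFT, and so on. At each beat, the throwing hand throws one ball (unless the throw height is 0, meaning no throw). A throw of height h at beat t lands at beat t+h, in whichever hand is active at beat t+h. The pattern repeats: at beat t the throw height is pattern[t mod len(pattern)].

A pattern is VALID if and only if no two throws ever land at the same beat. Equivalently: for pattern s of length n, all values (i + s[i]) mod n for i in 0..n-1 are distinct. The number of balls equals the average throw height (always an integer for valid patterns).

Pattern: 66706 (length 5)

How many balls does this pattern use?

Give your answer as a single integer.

Answer: 5

Derivation:
Pattern = [6, 6, 7, 0, 6], length n = 5
  position 0: throw height = 6, running sum = 6
  position 1: throw height = 6, running sum = 12
  position 2: throw height = 7, running sum = 19
  position 3: throw height = 0, running sum = 19
  position 4: throw height = 6, running sum = 25
Total sum = 25; balls = sum / n = 25 / 5 = 5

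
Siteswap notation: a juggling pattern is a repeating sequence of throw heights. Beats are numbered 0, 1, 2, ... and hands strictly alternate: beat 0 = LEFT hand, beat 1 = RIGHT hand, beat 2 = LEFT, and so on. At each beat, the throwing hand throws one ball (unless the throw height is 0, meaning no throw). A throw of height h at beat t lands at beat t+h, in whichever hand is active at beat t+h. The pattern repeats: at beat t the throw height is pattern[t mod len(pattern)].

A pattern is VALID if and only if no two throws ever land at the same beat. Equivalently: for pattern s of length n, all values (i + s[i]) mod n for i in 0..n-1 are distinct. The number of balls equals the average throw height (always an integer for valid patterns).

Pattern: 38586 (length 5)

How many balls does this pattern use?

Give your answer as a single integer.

Pattern = [3, 8, 5, 8, 6], length n = 5
  position 0: throw height = 3, running sum = 3
  position 1: throw height = 8, running sum = 11
  position 2: throw height = 5, running sum = 16
  position 3: throw height = 8, running sum = 24
  position 4: throw height = 6, running sum = 30
Total sum = 30; balls = sum / n = 30 / 5 = 6

Answer: 6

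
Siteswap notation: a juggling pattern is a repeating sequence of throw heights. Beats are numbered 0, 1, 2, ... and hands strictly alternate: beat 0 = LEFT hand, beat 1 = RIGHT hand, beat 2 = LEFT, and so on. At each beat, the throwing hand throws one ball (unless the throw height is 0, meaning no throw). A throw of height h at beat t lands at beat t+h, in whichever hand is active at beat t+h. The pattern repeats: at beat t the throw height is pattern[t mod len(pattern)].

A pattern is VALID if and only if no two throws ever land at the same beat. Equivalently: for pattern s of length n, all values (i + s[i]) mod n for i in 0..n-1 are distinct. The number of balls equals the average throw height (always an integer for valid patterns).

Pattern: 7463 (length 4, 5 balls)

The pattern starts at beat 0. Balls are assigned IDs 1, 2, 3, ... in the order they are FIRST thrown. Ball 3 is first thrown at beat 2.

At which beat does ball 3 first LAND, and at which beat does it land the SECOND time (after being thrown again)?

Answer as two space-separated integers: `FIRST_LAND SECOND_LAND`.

Answer: 8 15

Derivation:
Beat 0 (L): throw ball1 h=7 -> lands@7:R; in-air after throw: [b1@7:R]
Beat 1 (R): throw ball2 h=4 -> lands@5:R; in-air after throw: [b2@5:R b1@7:R]
Beat 2 (L): throw ball3 h=6 -> lands@8:L; in-air after throw: [b2@5:R b1@7:R b3@8:L]
Beat 3 (R): throw ball4 h=3 -> lands@6:L; in-air after throw: [b2@5:R b4@6:L b1@7:R b3@8:L]
Beat 4 (L): throw ball5 h=7 -> lands@11:R; in-air after throw: [b2@5:R b4@6:L b1@7:R b3@8:L b5@11:R]
Beat 5 (R): throw ball2 h=4 -> lands@9:R; in-air after throw: [b4@6:L b1@7:R b3@8:L b2@9:R b5@11:R]
Beat 6 (L): throw ball4 h=6 -> lands@12:L; in-air after throw: [b1@7:R b3@8:L b2@9:R b5@11:R b4@12:L]
Beat 7 (R): throw ball1 h=3 -> lands@10:L; in-air after throw: [b3@8:L b2@9:R b1@10:L b5@11:R b4@12:L]
Beat 8 (L): throw ball3 h=7 -> lands@15:R; in-air after throw: [b2@9:R b1@10:L b5@11:R b4@12:L b3@15:R]
Beat 9 (R): throw ball2 h=4 -> lands@13:R; in-air after throw: [b1@10:L b5@11:R b4@12:L b2@13:R b3@15:R]
Beat 10 (L): throw ball1 h=6 -> lands@16:L; in-air after throw: [b5@11:R b4@12:L b2@13:R b3@15:R b1@16:L]
Beat 11 (R): throw ball5 h=3 -> lands@14:L; in-air after throw: [b4@12:L b2@13:R b5@14:L b3@15:R b1@16:L]
Ball 3: thrown@2 h=6 -> first land @8; rethrown@8 h=7 -> second land @15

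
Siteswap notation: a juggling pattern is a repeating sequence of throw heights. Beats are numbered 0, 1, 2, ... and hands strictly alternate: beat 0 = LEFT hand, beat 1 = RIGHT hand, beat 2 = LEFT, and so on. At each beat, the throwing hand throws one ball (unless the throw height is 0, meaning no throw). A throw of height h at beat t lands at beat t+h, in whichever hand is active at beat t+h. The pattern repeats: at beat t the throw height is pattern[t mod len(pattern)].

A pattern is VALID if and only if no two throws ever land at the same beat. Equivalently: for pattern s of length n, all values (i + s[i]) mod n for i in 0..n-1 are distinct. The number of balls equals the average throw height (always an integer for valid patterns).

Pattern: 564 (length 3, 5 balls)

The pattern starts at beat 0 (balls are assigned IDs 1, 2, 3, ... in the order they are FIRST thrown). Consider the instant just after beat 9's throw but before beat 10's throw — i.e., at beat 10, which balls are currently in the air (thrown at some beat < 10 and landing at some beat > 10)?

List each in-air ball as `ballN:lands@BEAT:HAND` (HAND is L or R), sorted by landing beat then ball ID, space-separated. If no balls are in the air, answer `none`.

Answer: ball3:lands@11:R ball4:lands@12:L ball2:lands@13:R ball1:lands@14:L

Derivation:
Beat 0 (L): throw ball1 h=5 -> lands@5:R; in-air after throw: [b1@5:R]
Beat 1 (R): throw ball2 h=6 -> lands@7:R; in-air after throw: [b1@5:R b2@7:R]
Beat 2 (L): throw ball3 h=4 -> lands@6:L; in-air after throw: [b1@5:R b3@6:L b2@7:R]
Beat 3 (R): throw ball4 h=5 -> lands@8:L; in-air after throw: [b1@5:R b3@6:L b2@7:R b4@8:L]
Beat 4 (L): throw ball5 h=6 -> lands@10:L; in-air after throw: [b1@5:R b3@6:L b2@7:R b4@8:L b5@10:L]
Beat 5 (R): throw ball1 h=4 -> lands@9:R; in-air after throw: [b3@6:L b2@7:R b4@8:L b1@9:R b5@10:L]
Beat 6 (L): throw ball3 h=5 -> lands@11:R; in-air after throw: [b2@7:R b4@8:L b1@9:R b5@10:L b3@11:R]
Beat 7 (R): throw ball2 h=6 -> lands@13:R; in-air after throw: [b4@8:L b1@9:R b5@10:L b3@11:R b2@13:R]
Beat 8 (L): throw ball4 h=4 -> lands@12:L; in-air after throw: [b1@9:R b5@10:L b3@11:R b4@12:L b2@13:R]
Beat 9 (R): throw ball1 h=5 -> lands@14:L; in-air after throw: [b5@10:L b3@11:R b4@12:L b2@13:R b1@14:L]
Beat 10 (L): throw ball5 h=6 -> lands@16:L; in-air after throw: [b3@11:R b4@12:L b2@13:R b1@14:L b5@16:L]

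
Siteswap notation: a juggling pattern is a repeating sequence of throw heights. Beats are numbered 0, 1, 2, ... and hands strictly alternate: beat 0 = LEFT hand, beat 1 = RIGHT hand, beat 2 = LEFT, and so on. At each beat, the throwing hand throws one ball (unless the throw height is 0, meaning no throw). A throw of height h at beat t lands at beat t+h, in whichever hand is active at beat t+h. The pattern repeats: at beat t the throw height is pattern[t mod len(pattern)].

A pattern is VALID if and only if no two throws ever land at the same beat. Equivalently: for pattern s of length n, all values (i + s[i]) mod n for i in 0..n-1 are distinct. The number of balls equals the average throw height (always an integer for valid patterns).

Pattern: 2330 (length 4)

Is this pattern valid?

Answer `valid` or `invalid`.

Answer: valid

Derivation:
i=0: (i + s[i]) mod n = (0 + 2) mod 4 = 2
i=1: (i + s[i]) mod n = (1 + 3) mod 4 = 0
i=2: (i + s[i]) mod n = (2 + 3) mod 4 = 1
i=3: (i + s[i]) mod n = (3 + 0) mod 4 = 3
Residues: [2, 0, 1, 3], distinct: True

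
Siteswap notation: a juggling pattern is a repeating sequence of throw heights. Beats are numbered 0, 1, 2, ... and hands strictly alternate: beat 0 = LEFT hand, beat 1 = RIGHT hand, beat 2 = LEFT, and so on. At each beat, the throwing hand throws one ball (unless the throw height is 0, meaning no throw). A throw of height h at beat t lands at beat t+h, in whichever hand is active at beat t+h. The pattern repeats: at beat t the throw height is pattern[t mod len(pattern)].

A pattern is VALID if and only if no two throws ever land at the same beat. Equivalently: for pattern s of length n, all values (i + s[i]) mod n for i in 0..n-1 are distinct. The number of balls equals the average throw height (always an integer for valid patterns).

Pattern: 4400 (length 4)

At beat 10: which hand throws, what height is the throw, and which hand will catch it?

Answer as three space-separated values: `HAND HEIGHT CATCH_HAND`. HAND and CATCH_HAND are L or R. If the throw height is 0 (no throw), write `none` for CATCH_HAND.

Answer: L 0 none

Derivation:
Beat 10: 10 mod 2 = 0, so hand = L
Throw height = pattern[10 mod 4] = pattern[2] = 0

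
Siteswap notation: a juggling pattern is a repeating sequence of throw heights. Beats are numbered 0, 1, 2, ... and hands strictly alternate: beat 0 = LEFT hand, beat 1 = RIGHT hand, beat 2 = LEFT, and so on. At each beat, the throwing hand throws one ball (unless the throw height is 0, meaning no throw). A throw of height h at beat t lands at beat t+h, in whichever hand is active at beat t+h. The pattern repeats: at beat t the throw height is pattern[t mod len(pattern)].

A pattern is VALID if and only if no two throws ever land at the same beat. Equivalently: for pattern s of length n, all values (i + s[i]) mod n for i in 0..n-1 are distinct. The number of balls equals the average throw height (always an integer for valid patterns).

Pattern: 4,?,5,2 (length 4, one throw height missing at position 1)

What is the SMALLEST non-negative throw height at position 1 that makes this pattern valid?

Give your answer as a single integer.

Answer: 1

Derivation:
i=0: (0 + 4) mod 4 = 0
i=1: s[i]=? (unknown)
i=2: (2 + 5) mod 4 = 3
i=3: (3 + 2) mod 4 = 1
Known residues: [0, 1, 3]; need a permutation of 0..3, so missing residue r = 2
Need (1 + s) mod 4 = 2; smallest s = (2 - 1) mod 4 = 1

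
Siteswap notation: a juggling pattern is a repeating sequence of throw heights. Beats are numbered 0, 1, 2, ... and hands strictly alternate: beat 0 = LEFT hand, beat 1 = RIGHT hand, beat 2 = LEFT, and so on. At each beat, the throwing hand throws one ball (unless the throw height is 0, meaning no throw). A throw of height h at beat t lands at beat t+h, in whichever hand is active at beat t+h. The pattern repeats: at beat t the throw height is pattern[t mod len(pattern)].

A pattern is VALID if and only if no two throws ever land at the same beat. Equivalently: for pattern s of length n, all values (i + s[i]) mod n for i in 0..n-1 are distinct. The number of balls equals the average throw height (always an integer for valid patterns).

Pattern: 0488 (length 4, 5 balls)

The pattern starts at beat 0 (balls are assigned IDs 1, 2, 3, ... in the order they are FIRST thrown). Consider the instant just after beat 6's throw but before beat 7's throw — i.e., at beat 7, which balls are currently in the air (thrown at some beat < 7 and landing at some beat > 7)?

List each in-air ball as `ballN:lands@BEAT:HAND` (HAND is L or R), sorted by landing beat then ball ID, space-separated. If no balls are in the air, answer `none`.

Answer: ball1:lands@9:R ball2:lands@10:L ball3:lands@11:R ball4:lands@14:L

Derivation:
Beat 1 (R): throw ball1 h=4 -> lands@5:R; in-air after throw: [b1@5:R]
Beat 2 (L): throw ball2 h=8 -> lands@10:L; in-air after throw: [b1@5:R b2@10:L]
Beat 3 (R): throw ball3 h=8 -> lands@11:R; in-air after throw: [b1@5:R b2@10:L b3@11:R]
Beat 5 (R): throw ball1 h=4 -> lands@9:R; in-air after throw: [b1@9:R b2@10:L b3@11:R]
Beat 6 (L): throw ball4 h=8 -> lands@14:L; in-air after throw: [b1@9:R b2@10:L b3@11:R b4@14:L]
Beat 7 (R): throw ball5 h=8 -> lands@15:R; in-air after throw: [b1@9:R b2@10:L b3@11:R b4@14:L b5@15:R]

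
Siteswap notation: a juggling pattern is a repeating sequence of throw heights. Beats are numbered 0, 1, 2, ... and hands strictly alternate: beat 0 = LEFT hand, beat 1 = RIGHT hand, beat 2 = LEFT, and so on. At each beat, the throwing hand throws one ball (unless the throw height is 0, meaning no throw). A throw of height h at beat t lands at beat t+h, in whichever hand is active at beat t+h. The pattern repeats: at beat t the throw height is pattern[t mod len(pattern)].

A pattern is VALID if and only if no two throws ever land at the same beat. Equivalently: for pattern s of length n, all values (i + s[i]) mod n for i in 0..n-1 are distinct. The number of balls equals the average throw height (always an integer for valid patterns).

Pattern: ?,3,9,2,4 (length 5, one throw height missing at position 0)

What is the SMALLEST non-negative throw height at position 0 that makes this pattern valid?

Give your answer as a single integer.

Answer: 2

Derivation:
i=0: s[i]=? (unknown)
i=1: (1 + 3) mod 5 = 4
i=2: (2 + 9) mod 5 = 1
i=3: (3 + 2) mod 5 = 0
i=4: (4 + 4) mod 5 = 3
Known residues: [0, 1, 3, 4]; need a permutation of 0..4, so missing residue r = 2
Need (0 + s) mod 5 = 2; smallest s = (2 - 0) mod 5 = 2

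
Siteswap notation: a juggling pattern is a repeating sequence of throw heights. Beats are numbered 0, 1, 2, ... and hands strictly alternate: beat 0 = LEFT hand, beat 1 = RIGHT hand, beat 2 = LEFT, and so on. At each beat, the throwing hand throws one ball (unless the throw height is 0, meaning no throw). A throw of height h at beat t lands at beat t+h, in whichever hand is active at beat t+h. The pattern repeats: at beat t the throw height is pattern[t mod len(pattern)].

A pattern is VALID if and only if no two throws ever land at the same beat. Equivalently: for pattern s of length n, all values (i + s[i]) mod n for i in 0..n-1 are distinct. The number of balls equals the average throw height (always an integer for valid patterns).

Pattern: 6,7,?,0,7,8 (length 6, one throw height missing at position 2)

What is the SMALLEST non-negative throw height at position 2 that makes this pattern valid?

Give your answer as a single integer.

i=0: (0 + 6) mod 6 = 0
i=1: (1 + 7) mod 6 = 2
i=2: s[i]=? (unknown)
i=3: (3 + 0) mod 6 = 3
i=4: (4 + 7) mod 6 = 5
i=5: (5 + 8) mod 6 = 1
Known residues: [0, 1, 2, 3, 5]; need a permutation of 0..5, so missing residue r = 4
Need (2 + s) mod 6 = 4; smallest s = (4 - 2) mod 6 = 2

Answer: 2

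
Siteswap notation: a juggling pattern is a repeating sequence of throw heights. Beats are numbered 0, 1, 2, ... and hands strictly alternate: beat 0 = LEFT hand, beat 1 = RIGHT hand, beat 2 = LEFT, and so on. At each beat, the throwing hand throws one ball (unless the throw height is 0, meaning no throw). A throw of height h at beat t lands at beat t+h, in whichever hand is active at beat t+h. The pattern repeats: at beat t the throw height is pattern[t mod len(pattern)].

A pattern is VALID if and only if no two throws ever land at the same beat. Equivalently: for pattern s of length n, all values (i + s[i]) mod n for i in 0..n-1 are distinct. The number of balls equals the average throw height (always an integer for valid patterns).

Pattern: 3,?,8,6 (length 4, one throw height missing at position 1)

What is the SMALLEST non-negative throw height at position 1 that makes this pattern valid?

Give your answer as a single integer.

Answer: 3

Derivation:
i=0: (0 + 3) mod 4 = 3
i=1: s[i]=? (unknown)
i=2: (2 + 8) mod 4 = 2
i=3: (3 + 6) mod 4 = 1
Known residues: [1, 2, 3]; need a permutation of 0..3, so missing residue r = 0
Need (1 + s) mod 4 = 0; smallest s = (0 - 1) mod 4 = 3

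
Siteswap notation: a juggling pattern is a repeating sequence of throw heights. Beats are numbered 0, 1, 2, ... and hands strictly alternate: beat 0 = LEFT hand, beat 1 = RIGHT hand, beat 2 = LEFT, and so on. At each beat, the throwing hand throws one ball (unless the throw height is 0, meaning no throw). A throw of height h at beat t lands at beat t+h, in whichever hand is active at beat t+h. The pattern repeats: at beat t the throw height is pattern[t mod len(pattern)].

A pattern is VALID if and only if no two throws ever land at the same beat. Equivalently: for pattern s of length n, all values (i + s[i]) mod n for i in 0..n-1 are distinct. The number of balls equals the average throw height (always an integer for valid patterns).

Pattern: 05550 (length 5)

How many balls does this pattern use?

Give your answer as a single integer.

Pattern = [0, 5, 5, 5, 0], length n = 5
  position 0: throw height = 0, running sum = 0
  position 1: throw height = 5, running sum = 5
  position 2: throw height = 5, running sum = 10
  position 3: throw height = 5, running sum = 15
  position 4: throw height = 0, running sum = 15
Total sum = 15; balls = sum / n = 15 / 5 = 3

Answer: 3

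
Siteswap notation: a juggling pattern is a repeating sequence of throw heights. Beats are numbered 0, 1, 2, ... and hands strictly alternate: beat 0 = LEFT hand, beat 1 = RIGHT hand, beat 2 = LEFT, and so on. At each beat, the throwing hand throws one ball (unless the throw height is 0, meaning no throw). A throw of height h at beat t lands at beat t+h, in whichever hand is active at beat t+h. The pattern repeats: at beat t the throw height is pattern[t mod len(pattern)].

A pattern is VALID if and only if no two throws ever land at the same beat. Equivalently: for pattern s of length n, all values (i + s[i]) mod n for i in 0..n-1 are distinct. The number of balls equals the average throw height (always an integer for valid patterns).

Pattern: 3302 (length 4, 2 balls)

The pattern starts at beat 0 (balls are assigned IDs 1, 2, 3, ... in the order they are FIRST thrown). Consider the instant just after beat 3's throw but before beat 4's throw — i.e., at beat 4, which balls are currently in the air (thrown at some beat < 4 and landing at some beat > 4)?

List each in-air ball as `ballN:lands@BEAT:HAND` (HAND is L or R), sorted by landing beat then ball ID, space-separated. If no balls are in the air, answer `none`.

Answer: ball1:lands@5:R

Derivation:
Beat 0 (L): throw ball1 h=3 -> lands@3:R; in-air after throw: [b1@3:R]
Beat 1 (R): throw ball2 h=3 -> lands@4:L; in-air after throw: [b1@3:R b2@4:L]
Beat 3 (R): throw ball1 h=2 -> lands@5:R; in-air after throw: [b2@4:L b1@5:R]
Beat 4 (L): throw ball2 h=3 -> lands@7:R; in-air after throw: [b1@5:R b2@7:R]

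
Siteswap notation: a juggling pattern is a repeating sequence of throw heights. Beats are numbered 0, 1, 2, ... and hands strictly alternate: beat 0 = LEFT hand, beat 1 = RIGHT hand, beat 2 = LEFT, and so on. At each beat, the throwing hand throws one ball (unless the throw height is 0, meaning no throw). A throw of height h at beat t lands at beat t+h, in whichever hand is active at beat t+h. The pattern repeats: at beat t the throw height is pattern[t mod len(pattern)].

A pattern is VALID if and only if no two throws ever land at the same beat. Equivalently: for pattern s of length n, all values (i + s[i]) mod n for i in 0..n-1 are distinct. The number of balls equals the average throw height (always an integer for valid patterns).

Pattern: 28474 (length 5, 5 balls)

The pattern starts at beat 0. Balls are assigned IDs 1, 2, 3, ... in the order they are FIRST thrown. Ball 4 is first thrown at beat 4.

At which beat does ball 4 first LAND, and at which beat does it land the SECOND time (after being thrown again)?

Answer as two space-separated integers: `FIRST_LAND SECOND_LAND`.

Beat 0 (L): throw ball1 h=2 -> lands@2:L; in-air after throw: [b1@2:L]
Beat 1 (R): throw ball2 h=8 -> lands@9:R; in-air after throw: [b1@2:L b2@9:R]
Beat 2 (L): throw ball1 h=4 -> lands@6:L; in-air after throw: [b1@6:L b2@9:R]
Beat 3 (R): throw ball3 h=7 -> lands@10:L; in-air after throw: [b1@6:L b2@9:R b3@10:L]
Beat 4 (L): throw ball4 h=4 -> lands@8:L; in-air after throw: [b1@6:L b4@8:L b2@9:R b3@10:L]
Beat 5 (R): throw ball5 h=2 -> lands@7:R; in-air after throw: [b1@6:L b5@7:R b4@8:L b2@9:R b3@10:L]
Beat 6 (L): throw ball1 h=8 -> lands@14:L; in-air after throw: [b5@7:R b4@8:L b2@9:R b3@10:L b1@14:L]
Beat 7 (R): throw ball5 h=4 -> lands@11:R; in-air after throw: [b4@8:L b2@9:R b3@10:L b5@11:R b1@14:L]
Beat 8 (L): throw ball4 h=7 -> lands@15:R; in-air after throw: [b2@9:R b3@10:L b5@11:R b1@14:L b4@15:R]
Beat 9 (R): throw ball2 h=4 -> lands@13:R; in-air after throw: [b3@10:L b5@11:R b2@13:R b1@14:L b4@15:R]
Beat 10 (L): throw ball3 h=2 -> lands@12:L; in-air after throw: [b5@11:R b3@12:L b2@13:R b1@14:L b4@15:R]
Beat 11 (R): throw ball5 h=8 -> lands@19:R; in-air after throw: [b3@12:L b2@13:R b1@14:L b4@15:R b5@19:R]
Beat 12 (L): throw ball3 h=4 -> lands@16:L; in-air after throw: [b2@13:R b1@14:L b4@15:R b3@16:L b5@19:R]
Beat 13 (R): throw ball2 h=7 -> lands@20:L; in-air after throw: [b1@14:L b4@15:R b3@16:L b5@19:R b2@20:L]
Beat 14 (L): throw ball1 h=4 -> lands@18:L; in-air after throw: [b4@15:R b3@16:L b1@18:L b5@19:R b2@20:L]
Beat 15 (R): throw ball4 h=2 -> lands@17:R; in-air after throw: [b3@16:L b4@17:R b1@18:L b5@19:R b2@20:L]
Ball 4: thrown@4 h=4 -> first land @8; rethrown@8 h=7 -> second land @15

Answer: 8 15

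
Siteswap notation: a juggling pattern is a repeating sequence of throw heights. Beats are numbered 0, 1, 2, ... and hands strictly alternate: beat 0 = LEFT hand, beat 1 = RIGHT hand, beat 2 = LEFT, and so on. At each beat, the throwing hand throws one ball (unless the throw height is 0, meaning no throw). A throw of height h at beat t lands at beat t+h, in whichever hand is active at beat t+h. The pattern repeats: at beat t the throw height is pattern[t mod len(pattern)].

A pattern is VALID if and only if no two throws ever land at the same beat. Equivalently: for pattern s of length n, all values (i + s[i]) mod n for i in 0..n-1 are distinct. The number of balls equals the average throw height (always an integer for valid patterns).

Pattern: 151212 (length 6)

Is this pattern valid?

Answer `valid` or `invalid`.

i=0: (i + s[i]) mod n = (0 + 1) mod 6 = 1
i=1: (i + s[i]) mod n = (1 + 5) mod 6 = 0
i=2: (i + s[i]) mod n = (2 + 1) mod 6 = 3
i=3: (i + s[i]) mod n = (3 + 2) mod 6 = 5
i=4: (i + s[i]) mod n = (4 + 1) mod 6 = 5
i=5: (i + s[i]) mod n = (5 + 2) mod 6 = 1
Residues: [1, 0, 3, 5, 5, 1], distinct: False

Answer: invalid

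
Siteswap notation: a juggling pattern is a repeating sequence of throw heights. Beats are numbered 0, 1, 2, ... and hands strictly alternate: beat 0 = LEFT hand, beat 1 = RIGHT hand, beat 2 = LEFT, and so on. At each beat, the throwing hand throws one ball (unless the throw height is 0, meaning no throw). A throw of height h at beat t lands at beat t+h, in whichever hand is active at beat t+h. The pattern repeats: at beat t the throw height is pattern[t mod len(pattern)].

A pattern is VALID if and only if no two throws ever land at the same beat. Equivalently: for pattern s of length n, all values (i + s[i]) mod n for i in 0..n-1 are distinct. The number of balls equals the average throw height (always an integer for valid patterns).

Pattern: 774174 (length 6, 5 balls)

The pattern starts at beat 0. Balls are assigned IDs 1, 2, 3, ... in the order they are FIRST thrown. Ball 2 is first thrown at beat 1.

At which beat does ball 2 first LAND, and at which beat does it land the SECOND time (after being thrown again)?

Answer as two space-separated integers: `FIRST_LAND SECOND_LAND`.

Beat 0 (L): throw ball1 h=7 -> lands@7:R; in-air after throw: [b1@7:R]
Beat 1 (R): throw ball2 h=7 -> lands@8:L; in-air after throw: [b1@7:R b2@8:L]
Beat 2 (L): throw ball3 h=4 -> lands@6:L; in-air after throw: [b3@6:L b1@7:R b2@8:L]
Beat 3 (R): throw ball4 h=1 -> lands@4:L; in-air after throw: [b4@4:L b3@6:L b1@7:R b2@8:L]
Beat 4 (L): throw ball4 h=7 -> lands@11:R; in-air after throw: [b3@6:L b1@7:R b2@8:L b4@11:R]
Beat 5 (R): throw ball5 h=4 -> lands@9:R; in-air after throw: [b3@6:L b1@7:R b2@8:L b5@9:R b4@11:R]
Beat 6 (L): throw ball3 h=7 -> lands@13:R; in-air after throw: [b1@7:R b2@8:L b5@9:R b4@11:R b3@13:R]
Beat 7 (R): throw ball1 h=7 -> lands@14:L; in-air after throw: [b2@8:L b5@9:R b4@11:R b3@13:R b1@14:L]
Beat 8 (L): throw ball2 h=4 -> lands@12:L; in-air after throw: [b5@9:R b4@11:R b2@12:L b3@13:R b1@14:L]
Beat 9 (R): throw ball5 h=1 -> lands@10:L; in-air after throw: [b5@10:L b4@11:R b2@12:L b3@13:R b1@14:L]
Beat 10 (L): throw ball5 h=7 -> lands@17:R; in-air after throw: [b4@11:R b2@12:L b3@13:R b1@14:L b5@17:R]
Beat 11 (R): throw ball4 h=4 -> lands@15:R; in-air after throw: [b2@12:L b3@13:R b1@14:L b4@15:R b5@17:R]
Beat 12 (L): throw ball2 h=7 -> lands@19:R; in-air after throw: [b3@13:R b1@14:L b4@15:R b5@17:R b2@19:R]
Ball 2: thrown@1 h=7 -> first land @8; rethrown@8 h=4 -> second land @12

Answer: 8 12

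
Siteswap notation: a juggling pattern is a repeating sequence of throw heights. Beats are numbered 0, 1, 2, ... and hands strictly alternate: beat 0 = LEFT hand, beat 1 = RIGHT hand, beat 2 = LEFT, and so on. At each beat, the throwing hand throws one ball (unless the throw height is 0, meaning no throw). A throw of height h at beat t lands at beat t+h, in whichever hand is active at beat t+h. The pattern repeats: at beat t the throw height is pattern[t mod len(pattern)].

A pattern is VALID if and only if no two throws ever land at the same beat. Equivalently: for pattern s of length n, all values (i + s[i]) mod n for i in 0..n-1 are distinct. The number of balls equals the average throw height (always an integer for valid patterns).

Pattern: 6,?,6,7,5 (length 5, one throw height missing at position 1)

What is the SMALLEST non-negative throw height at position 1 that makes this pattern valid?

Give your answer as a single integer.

i=0: (0 + 6) mod 5 = 1
i=1: s[i]=? (unknown)
i=2: (2 + 6) mod 5 = 3
i=3: (3 + 7) mod 5 = 0
i=4: (4 + 5) mod 5 = 4
Known residues: [0, 1, 3, 4]; need a permutation of 0..4, so missing residue r = 2
Need (1 + s) mod 5 = 2; smallest s = (2 - 1) mod 5 = 1

Answer: 1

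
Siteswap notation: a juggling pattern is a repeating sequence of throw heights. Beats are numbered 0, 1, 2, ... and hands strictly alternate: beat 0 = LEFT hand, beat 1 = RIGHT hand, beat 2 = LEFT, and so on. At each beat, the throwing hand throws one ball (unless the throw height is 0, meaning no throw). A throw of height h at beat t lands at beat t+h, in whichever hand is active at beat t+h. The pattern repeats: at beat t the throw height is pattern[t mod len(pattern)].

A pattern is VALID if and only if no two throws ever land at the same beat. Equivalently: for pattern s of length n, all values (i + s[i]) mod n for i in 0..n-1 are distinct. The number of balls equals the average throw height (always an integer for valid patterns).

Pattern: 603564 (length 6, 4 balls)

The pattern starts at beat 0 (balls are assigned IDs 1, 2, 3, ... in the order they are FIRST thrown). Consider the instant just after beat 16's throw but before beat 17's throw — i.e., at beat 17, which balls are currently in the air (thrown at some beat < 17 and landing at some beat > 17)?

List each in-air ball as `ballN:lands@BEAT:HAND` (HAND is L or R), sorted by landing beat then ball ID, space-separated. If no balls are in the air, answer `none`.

Beat 0 (L): throw ball1 h=6 -> lands@6:L; in-air after throw: [b1@6:L]
Beat 2 (L): throw ball2 h=3 -> lands@5:R; in-air after throw: [b2@5:R b1@6:L]
Beat 3 (R): throw ball3 h=5 -> lands@8:L; in-air after throw: [b2@5:R b1@6:L b3@8:L]
Beat 4 (L): throw ball4 h=6 -> lands@10:L; in-air after throw: [b2@5:R b1@6:L b3@8:L b4@10:L]
Beat 5 (R): throw ball2 h=4 -> lands@9:R; in-air after throw: [b1@6:L b3@8:L b2@9:R b4@10:L]
Beat 6 (L): throw ball1 h=6 -> lands@12:L; in-air after throw: [b3@8:L b2@9:R b4@10:L b1@12:L]
Beat 8 (L): throw ball3 h=3 -> lands@11:R; in-air after throw: [b2@9:R b4@10:L b3@11:R b1@12:L]
Beat 9 (R): throw ball2 h=5 -> lands@14:L; in-air after throw: [b4@10:L b3@11:R b1@12:L b2@14:L]
Beat 10 (L): throw ball4 h=6 -> lands@16:L; in-air after throw: [b3@11:R b1@12:L b2@14:L b4@16:L]
Beat 11 (R): throw ball3 h=4 -> lands@15:R; in-air after throw: [b1@12:L b2@14:L b3@15:R b4@16:L]
Beat 12 (L): throw ball1 h=6 -> lands@18:L; in-air after throw: [b2@14:L b3@15:R b4@16:L b1@18:L]
Beat 14 (L): throw ball2 h=3 -> lands@17:R; in-air after throw: [b3@15:R b4@16:L b2@17:R b1@18:L]
Beat 15 (R): throw ball3 h=5 -> lands@20:L; in-air after throw: [b4@16:L b2@17:R b1@18:L b3@20:L]
Beat 16 (L): throw ball4 h=6 -> lands@22:L; in-air after throw: [b2@17:R b1@18:L b3@20:L b4@22:L]
Beat 17 (R): throw ball2 h=4 -> lands@21:R; in-air after throw: [b1@18:L b3@20:L b2@21:R b4@22:L]

Answer: ball1:lands@18:L ball3:lands@20:L ball4:lands@22:L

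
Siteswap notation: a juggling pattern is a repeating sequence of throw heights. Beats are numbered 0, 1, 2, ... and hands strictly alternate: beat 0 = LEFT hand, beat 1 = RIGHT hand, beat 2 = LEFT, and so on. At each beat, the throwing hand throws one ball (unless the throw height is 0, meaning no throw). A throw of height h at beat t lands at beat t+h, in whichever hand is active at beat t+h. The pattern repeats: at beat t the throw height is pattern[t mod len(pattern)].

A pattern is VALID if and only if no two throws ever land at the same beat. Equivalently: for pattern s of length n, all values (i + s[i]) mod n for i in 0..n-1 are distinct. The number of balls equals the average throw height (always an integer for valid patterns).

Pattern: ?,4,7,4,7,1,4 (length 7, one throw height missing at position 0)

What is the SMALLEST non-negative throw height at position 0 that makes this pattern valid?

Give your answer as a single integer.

Answer: 1

Derivation:
i=0: s[i]=? (unknown)
i=1: (1 + 4) mod 7 = 5
i=2: (2 + 7) mod 7 = 2
i=3: (3 + 4) mod 7 = 0
i=4: (4 + 7) mod 7 = 4
i=5: (5 + 1) mod 7 = 6
i=6: (6 + 4) mod 7 = 3
Known residues: [0, 2, 3, 4, 5, 6]; need a permutation of 0..6, so missing residue r = 1
Need (0 + s) mod 7 = 1; smallest s = (1 - 0) mod 7 = 1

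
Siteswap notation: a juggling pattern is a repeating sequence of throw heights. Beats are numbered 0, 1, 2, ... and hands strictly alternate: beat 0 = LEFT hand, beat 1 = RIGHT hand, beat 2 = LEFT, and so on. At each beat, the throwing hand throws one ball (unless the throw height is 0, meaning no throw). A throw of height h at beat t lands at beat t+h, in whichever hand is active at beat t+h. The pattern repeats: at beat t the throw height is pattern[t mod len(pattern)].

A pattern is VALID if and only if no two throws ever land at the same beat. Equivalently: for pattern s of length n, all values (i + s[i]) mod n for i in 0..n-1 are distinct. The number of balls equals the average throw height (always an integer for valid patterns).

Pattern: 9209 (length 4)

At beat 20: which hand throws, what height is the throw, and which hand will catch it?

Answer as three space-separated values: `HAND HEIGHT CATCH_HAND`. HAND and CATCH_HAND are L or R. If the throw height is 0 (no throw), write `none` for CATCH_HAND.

Beat 20: 20 mod 2 = 0, so hand = L
Throw height = pattern[20 mod 4] = pattern[0] = 9
Lands at beat 20+9=29, 29 mod 2 = 1, so catch hand = R

Answer: L 9 R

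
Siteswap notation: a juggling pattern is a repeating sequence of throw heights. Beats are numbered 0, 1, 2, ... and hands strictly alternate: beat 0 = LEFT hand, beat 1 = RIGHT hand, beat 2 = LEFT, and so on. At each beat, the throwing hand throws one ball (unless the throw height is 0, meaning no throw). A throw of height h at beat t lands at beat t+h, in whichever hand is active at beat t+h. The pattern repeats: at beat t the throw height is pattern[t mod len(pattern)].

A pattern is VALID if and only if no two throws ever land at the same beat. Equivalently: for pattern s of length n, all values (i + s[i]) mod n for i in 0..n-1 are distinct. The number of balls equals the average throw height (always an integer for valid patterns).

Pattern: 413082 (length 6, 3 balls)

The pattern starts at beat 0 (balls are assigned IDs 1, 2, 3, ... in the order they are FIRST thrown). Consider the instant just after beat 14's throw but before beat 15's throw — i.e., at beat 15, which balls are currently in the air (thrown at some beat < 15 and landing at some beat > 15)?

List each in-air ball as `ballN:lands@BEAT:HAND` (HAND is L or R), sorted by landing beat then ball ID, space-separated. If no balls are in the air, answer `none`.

Answer: ball1:lands@16:L ball2:lands@17:R ball3:lands@18:L

Derivation:
Beat 0 (L): throw ball1 h=4 -> lands@4:L; in-air after throw: [b1@4:L]
Beat 1 (R): throw ball2 h=1 -> lands@2:L; in-air after throw: [b2@2:L b1@4:L]
Beat 2 (L): throw ball2 h=3 -> lands@5:R; in-air after throw: [b1@4:L b2@5:R]
Beat 4 (L): throw ball1 h=8 -> lands@12:L; in-air after throw: [b2@5:R b1@12:L]
Beat 5 (R): throw ball2 h=2 -> lands@7:R; in-air after throw: [b2@7:R b1@12:L]
Beat 6 (L): throw ball3 h=4 -> lands@10:L; in-air after throw: [b2@7:R b3@10:L b1@12:L]
Beat 7 (R): throw ball2 h=1 -> lands@8:L; in-air after throw: [b2@8:L b3@10:L b1@12:L]
Beat 8 (L): throw ball2 h=3 -> lands@11:R; in-air after throw: [b3@10:L b2@11:R b1@12:L]
Beat 10 (L): throw ball3 h=8 -> lands@18:L; in-air after throw: [b2@11:R b1@12:L b3@18:L]
Beat 11 (R): throw ball2 h=2 -> lands@13:R; in-air after throw: [b1@12:L b2@13:R b3@18:L]
Beat 12 (L): throw ball1 h=4 -> lands@16:L; in-air after throw: [b2@13:R b1@16:L b3@18:L]
Beat 13 (R): throw ball2 h=1 -> lands@14:L; in-air after throw: [b2@14:L b1@16:L b3@18:L]
Beat 14 (L): throw ball2 h=3 -> lands@17:R; in-air after throw: [b1@16:L b2@17:R b3@18:L]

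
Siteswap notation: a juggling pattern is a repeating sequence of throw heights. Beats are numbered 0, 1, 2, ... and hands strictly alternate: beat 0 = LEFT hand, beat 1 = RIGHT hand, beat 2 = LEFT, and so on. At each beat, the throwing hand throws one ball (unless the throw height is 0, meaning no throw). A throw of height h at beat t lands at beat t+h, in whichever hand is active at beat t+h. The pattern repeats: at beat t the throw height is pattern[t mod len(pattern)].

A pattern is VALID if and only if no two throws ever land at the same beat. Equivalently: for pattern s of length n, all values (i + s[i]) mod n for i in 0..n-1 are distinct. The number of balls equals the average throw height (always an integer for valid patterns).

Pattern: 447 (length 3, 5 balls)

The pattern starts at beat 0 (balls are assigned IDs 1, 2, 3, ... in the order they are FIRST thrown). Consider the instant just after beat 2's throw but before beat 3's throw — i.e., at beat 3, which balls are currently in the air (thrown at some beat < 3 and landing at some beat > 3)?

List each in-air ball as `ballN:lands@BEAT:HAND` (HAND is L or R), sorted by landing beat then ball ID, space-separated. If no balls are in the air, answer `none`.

Beat 0 (L): throw ball1 h=4 -> lands@4:L; in-air after throw: [b1@4:L]
Beat 1 (R): throw ball2 h=4 -> lands@5:R; in-air after throw: [b1@4:L b2@5:R]
Beat 2 (L): throw ball3 h=7 -> lands@9:R; in-air after throw: [b1@4:L b2@5:R b3@9:R]
Beat 3 (R): throw ball4 h=4 -> lands@7:R; in-air after throw: [b1@4:L b2@5:R b4@7:R b3@9:R]

Answer: ball1:lands@4:L ball2:lands@5:R ball3:lands@9:R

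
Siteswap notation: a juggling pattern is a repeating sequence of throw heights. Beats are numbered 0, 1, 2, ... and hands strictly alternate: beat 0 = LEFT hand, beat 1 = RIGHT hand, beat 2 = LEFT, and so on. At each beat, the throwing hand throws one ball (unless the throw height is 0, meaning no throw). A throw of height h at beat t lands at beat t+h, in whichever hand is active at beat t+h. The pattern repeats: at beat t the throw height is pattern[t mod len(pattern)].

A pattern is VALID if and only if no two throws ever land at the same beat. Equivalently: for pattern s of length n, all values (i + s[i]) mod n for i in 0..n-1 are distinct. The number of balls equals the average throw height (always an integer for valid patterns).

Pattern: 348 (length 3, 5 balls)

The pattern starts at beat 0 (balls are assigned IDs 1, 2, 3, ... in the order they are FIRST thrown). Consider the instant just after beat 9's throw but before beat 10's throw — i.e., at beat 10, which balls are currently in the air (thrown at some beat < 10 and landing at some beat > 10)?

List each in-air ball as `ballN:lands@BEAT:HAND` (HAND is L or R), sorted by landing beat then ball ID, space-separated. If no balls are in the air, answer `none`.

Beat 0 (L): throw ball1 h=3 -> lands@3:R; in-air after throw: [b1@3:R]
Beat 1 (R): throw ball2 h=4 -> lands@5:R; in-air after throw: [b1@3:R b2@5:R]
Beat 2 (L): throw ball3 h=8 -> lands@10:L; in-air after throw: [b1@3:R b2@5:R b3@10:L]
Beat 3 (R): throw ball1 h=3 -> lands@6:L; in-air after throw: [b2@5:R b1@6:L b3@10:L]
Beat 4 (L): throw ball4 h=4 -> lands@8:L; in-air after throw: [b2@5:R b1@6:L b4@8:L b3@10:L]
Beat 5 (R): throw ball2 h=8 -> lands@13:R; in-air after throw: [b1@6:L b4@8:L b3@10:L b2@13:R]
Beat 6 (L): throw ball1 h=3 -> lands@9:R; in-air after throw: [b4@8:L b1@9:R b3@10:L b2@13:R]
Beat 7 (R): throw ball5 h=4 -> lands@11:R; in-air after throw: [b4@8:L b1@9:R b3@10:L b5@11:R b2@13:R]
Beat 8 (L): throw ball4 h=8 -> lands@16:L; in-air after throw: [b1@9:R b3@10:L b5@11:R b2@13:R b4@16:L]
Beat 9 (R): throw ball1 h=3 -> lands@12:L; in-air after throw: [b3@10:L b5@11:R b1@12:L b2@13:R b4@16:L]
Beat 10 (L): throw ball3 h=4 -> lands@14:L; in-air after throw: [b5@11:R b1@12:L b2@13:R b3@14:L b4@16:L]

Answer: ball5:lands@11:R ball1:lands@12:L ball2:lands@13:R ball4:lands@16:L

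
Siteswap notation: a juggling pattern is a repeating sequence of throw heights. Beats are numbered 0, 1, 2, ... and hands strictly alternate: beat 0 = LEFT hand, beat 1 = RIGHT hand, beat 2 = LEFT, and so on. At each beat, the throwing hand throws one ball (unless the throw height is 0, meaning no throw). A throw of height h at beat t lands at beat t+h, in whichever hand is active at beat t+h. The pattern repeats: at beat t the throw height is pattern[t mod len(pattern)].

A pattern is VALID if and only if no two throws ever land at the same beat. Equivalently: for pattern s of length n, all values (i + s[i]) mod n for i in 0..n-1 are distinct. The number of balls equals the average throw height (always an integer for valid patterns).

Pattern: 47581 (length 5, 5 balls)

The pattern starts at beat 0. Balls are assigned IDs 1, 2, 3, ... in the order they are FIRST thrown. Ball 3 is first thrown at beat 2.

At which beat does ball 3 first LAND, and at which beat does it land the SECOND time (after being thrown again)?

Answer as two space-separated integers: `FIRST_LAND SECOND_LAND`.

Answer: 7 12

Derivation:
Beat 0 (L): throw ball1 h=4 -> lands@4:L; in-air after throw: [b1@4:L]
Beat 1 (R): throw ball2 h=7 -> lands@8:L; in-air after throw: [b1@4:L b2@8:L]
Beat 2 (L): throw ball3 h=5 -> lands@7:R; in-air after throw: [b1@4:L b3@7:R b2@8:L]
Beat 3 (R): throw ball4 h=8 -> lands@11:R; in-air after throw: [b1@4:L b3@7:R b2@8:L b4@11:R]
Beat 4 (L): throw ball1 h=1 -> lands@5:R; in-air after throw: [b1@5:R b3@7:R b2@8:L b4@11:R]
Beat 5 (R): throw ball1 h=4 -> lands@9:R; in-air after throw: [b3@7:R b2@8:L b1@9:R b4@11:R]
Beat 6 (L): throw ball5 h=7 -> lands@13:R; in-air after throw: [b3@7:R b2@8:L b1@9:R b4@11:R b5@13:R]
Beat 7 (R): throw ball3 h=5 -> lands@12:L; in-air after throw: [b2@8:L b1@9:R b4@11:R b3@12:L b5@13:R]
Beat 8 (L): throw ball2 h=8 -> lands@16:L; in-air after throw: [b1@9:R b4@11:R b3@12:L b5@13:R b2@16:L]
Beat 9 (R): throw ball1 h=1 -> lands@10:L; in-air after throw: [b1@10:L b4@11:R b3@12:L b5@13:R b2@16:L]
Beat 10 (L): throw ball1 h=4 -> lands@14:L; in-air after throw: [b4@11:R b3@12:L b5@13:R b1@14:L b2@16:L]
Beat 11 (R): throw ball4 h=7 -> lands@18:L; in-air after throw: [b3@12:L b5@13:R b1@14:L b2@16:L b4@18:L]
Beat 12 (L): throw ball3 h=5 -> lands@17:R; in-air after throw: [b5@13:R b1@14:L b2@16:L b3@17:R b4@18:L]
Ball 3: thrown@2 h=5 -> first land @7; rethrown@7 h=5 -> second land @12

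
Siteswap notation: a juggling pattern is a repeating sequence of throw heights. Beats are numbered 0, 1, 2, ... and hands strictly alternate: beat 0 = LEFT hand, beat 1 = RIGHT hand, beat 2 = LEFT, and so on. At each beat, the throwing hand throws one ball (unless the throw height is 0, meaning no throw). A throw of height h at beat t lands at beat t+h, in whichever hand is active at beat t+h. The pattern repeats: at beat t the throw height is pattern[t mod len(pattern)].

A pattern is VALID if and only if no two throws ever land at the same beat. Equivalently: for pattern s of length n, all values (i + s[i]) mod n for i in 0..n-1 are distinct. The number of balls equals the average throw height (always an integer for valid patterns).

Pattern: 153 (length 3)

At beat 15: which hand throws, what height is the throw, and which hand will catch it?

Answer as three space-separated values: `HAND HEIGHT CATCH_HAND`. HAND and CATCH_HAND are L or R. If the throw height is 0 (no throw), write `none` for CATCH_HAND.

Answer: R 1 L

Derivation:
Beat 15: 15 mod 2 = 1, so hand = R
Throw height = pattern[15 mod 3] = pattern[0] = 1
Lands at beat 15+1=16, 16 mod 2 = 0, so catch hand = L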